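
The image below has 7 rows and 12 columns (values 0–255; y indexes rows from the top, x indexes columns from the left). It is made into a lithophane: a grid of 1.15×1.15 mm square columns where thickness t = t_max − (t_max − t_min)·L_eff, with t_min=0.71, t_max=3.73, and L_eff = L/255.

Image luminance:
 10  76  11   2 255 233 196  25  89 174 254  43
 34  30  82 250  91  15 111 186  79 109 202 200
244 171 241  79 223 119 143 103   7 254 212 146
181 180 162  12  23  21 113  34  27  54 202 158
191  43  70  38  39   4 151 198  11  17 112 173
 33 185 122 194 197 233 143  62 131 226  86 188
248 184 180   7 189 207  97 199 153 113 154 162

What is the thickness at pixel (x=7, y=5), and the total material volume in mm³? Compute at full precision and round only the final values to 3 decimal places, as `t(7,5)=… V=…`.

span = t_max - t_min = 3.73 - 0.71 = 3.020
L(7,5) = 62, L_eff = 62/255 = 0.243137
t(7,5) = 3.73 - 3.020·0.243137 = 2.996
Σt over all 7·12 pixels = 1196662/6375 ≈ 187.7116863
V = pitch²·Σt = 1.15²·1196662/6375 = 248.249

t(7,5)=2.996 V=248.249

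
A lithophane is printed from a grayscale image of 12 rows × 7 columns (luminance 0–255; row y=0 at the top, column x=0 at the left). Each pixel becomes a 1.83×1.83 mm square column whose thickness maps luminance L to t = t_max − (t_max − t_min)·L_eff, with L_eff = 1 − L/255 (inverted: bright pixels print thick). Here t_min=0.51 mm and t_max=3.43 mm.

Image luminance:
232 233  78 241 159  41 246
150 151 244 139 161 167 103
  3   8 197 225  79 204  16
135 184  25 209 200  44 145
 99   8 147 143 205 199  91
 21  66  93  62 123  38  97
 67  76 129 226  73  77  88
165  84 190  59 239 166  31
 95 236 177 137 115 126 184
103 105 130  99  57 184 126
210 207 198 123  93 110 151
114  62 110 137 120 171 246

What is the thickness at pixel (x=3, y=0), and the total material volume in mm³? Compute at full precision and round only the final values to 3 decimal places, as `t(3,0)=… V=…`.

span = t_max - t_min = 3.43 - 0.51 = 2.920
L(3,0) = 241, L_eff = 1 - 241/255 = 0.054902 (inverted)
t(3,0) = 3.43 - 2.920·0.054902 = 3.270
Σt over all 12·7 pixels = 358872/2125 ≈ 168.8809412
V = pitch²·Σt = 1.83²·358872/2125 = 565.565

t(3,0)=3.270 V=565.565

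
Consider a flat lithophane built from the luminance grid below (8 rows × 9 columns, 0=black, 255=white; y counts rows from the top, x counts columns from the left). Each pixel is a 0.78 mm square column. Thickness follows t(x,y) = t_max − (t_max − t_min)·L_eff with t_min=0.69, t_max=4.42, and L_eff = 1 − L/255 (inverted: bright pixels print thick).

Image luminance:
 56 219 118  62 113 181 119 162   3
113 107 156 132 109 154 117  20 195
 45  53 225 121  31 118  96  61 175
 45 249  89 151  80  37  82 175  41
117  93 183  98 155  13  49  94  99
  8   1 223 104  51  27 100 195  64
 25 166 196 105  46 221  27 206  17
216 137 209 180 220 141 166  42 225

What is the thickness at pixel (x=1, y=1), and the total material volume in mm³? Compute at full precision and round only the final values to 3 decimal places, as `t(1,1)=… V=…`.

span = t_max - t_min = 4.42 - 0.69 = 3.730
L(1,1) = 107, L_eff = 1 - 107/255 = 0.580392 (inverted)
t(1,1) = 4.42 - 3.730·0.580392 = 2.255
Σt over all 8·9 pixels = 1445419/8500 ≈ 170.0492941
V = pitch²·Σt = 0.78²·1445419/8500 = 103.458

t(1,1)=2.255 V=103.458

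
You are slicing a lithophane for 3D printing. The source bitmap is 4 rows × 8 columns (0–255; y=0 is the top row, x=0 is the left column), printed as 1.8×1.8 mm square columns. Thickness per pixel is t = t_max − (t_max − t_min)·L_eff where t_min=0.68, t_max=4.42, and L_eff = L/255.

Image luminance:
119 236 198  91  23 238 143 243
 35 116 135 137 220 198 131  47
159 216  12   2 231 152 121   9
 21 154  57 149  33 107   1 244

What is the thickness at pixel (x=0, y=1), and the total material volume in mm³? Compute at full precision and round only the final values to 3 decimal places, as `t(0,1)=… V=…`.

t(0,1)=3.907 V=269.231

span = t_max - t_min = 4.42 - 0.68 = 3.740
L(0,1) = 35, L_eff = 35/255 = 0.137255
t(0,1) = 4.42 - 3.740·0.137255 = 3.907
Σt over all 4·8 pixels = 83.096
V = pitch²·Σt = 1.8²·83.096 = 269.231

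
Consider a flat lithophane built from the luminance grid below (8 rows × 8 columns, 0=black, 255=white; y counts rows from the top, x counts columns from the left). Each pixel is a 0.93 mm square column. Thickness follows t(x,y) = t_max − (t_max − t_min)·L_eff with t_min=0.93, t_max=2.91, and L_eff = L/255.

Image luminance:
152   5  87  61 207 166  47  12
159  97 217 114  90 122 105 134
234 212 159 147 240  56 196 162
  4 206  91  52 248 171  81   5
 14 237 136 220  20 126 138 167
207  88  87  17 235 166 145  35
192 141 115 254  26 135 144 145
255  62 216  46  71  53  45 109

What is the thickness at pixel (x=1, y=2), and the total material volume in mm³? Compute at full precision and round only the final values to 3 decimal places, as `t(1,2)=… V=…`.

span = t_max - t_min = 2.91 - 0.93 = 1.980
L(1,2) = 212, L_eff = 212/255 = 0.831373
t(1,2) = 2.91 - 1.980·0.831373 = 1.264
Σt over all 8·8 pixels = 262341/2125 ≈ 123.4545882
V = pitch²·Σt = 0.93²·262341/2125 = 106.776

t(1,2)=1.264 V=106.776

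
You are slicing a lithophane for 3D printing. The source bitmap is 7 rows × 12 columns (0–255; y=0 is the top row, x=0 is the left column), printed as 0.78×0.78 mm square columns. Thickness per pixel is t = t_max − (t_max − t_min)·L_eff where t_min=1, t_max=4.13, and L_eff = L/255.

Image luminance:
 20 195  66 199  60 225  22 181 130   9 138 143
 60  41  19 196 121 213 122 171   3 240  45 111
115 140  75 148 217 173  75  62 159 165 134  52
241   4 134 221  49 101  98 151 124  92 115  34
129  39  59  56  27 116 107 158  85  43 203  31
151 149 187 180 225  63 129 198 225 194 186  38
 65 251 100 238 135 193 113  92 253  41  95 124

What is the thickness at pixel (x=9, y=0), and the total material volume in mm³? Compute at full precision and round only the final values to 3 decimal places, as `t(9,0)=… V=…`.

t(9,0)=4.020 V=134.245

span = t_max - t_min = 4.13 - 1 = 3.130
L(9,0) = 9, L_eff = 9/255 = 0.035294
t(9,0) = 4.13 - 3.130·0.035294 = 4.020
Σt over all 7·12 pixels = 1875543/8500 ≈ 220.6521176
V = pitch²·Σt = 0.78²·1875543/8500 = 134.245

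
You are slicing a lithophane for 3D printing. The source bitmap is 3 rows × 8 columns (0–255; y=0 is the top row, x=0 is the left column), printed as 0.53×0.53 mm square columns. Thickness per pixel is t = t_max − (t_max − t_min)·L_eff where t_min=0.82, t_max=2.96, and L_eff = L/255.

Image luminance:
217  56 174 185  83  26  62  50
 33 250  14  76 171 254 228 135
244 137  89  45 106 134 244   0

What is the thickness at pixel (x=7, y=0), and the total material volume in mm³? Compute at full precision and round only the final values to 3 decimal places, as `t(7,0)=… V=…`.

t(7,0)=2.540 V=12.852

span = t_max - t_min = 2.96 - 0.82 = 2.140
L(7,0) = 50, L_eff = 50/255 = 0.196078
t(7,0) = 2.96 - 2.140·0.196078 = 2.540
Σt over all 3·8 pixels = 583369/12750 ≈ 45.7544314
V = pitch²·Σt = 0.53²·583369/12750 = 12.852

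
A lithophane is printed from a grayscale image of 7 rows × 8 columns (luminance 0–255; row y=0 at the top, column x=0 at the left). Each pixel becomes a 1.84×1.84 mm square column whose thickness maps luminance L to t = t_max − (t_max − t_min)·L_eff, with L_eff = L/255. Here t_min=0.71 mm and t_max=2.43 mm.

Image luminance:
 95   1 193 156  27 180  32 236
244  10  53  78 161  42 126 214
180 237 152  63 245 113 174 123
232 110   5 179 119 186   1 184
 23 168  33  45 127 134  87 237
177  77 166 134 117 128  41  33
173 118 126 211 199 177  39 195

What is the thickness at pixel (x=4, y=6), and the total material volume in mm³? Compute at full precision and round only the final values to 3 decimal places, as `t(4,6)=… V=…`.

span = t_max - t_min = 2.43 - 0.71 = 1.720
L(4,6) = 199, L_eff = 199/255 = 0.780392
t(4,6) = 2.43 - 1.720·0.780392 = 1.088
Σt over all 7·8 pixels = 187174/2125 ≈ 88.0818824
V = pitch²·Σt = 1.84²·187174/2125 = 298.210

t(4,6)=1.088 V=298.210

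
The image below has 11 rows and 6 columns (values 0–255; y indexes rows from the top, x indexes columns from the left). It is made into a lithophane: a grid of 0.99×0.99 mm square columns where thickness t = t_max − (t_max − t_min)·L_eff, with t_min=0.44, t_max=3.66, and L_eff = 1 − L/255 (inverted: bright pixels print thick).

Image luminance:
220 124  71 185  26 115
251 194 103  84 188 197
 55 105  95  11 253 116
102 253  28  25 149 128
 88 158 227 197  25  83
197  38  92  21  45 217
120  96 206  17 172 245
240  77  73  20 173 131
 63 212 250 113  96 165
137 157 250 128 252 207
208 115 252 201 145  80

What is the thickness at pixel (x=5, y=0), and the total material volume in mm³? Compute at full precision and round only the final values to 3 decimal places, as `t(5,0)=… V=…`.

t(5,0)=1.892 V=140.677

span = t_max - t_min = 3.66 - 0.44 = 3.220
L(5,0) = 115, L_eff = 1 - 115/255 = 0.549020 (inverted)
t(5,0) = 3.66 - 3.220·0.549020 = 1.892
Σt over all 11·6 pixels = 1830047/12750 ≈ 143.5330980
V = pitch²·Σt = 0.99²·1830047/12750 = 140.677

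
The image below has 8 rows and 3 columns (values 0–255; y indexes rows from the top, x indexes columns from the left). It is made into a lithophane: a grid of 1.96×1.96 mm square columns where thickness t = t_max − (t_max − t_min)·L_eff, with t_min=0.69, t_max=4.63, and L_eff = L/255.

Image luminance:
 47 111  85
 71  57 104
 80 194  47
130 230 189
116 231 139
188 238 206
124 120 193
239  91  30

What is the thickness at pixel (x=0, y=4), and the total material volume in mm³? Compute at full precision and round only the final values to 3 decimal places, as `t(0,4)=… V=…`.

span = t_max - t_min = 4.63 - 0.69 = 3.940
L(0,4) = 116, L_eff = 116/255 = 0.454902
t(0,4) = 4.63 - 3.940·0.454902 = 2.838
Σt over all 8·3 pixels = 77456/1275 ≈ 60.7498039
V = pitch²·Σt = 1.96²·77456/1275 = 233.376

t(0,4)=2.838 V=233.376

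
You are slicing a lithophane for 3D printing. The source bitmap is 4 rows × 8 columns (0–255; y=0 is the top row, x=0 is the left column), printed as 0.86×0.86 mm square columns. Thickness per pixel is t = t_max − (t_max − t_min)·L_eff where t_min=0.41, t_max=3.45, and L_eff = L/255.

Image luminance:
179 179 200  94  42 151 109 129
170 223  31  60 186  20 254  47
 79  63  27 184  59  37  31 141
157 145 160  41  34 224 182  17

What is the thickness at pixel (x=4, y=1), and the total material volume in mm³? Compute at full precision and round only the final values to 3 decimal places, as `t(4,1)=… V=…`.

span = t_max - t_min = 3.45 - 0.41 = 3.040
L(4,1) = 186, L_eff = 186/255 = 0.729412
t(4,1) = 3.45 - 3.040·0.729412 = 1.233
Σt over all 4·8 pixels = 5012/75 ≈ 66.8266667
V = pitch²·Σt = 0.86²·5012/75 = 49.425

t(4,1)=1.233 V=49.425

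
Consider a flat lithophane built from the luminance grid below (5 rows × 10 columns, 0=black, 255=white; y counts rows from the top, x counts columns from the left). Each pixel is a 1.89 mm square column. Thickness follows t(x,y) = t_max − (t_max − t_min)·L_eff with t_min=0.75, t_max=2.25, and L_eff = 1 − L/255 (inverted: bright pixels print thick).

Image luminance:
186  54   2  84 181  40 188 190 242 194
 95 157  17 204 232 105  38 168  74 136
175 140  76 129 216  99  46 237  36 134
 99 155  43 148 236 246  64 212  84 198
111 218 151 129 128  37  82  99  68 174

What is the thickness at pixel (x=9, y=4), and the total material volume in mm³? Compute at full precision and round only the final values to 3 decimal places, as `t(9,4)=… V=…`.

span = t_max - t_min = 2.25 - 0.75 = 1.500
L(9,4) = 174, L_eff = 1 - 174/255 = 0.317647 (inverted)
t(9,4) = 2.25 - 1.500·0.317647 = 1.774
Σt over all 5·10 pixels = 6466/85 ≈ 76.0705882
V = pitch²·Σt = 1.89²·6466/85 = 271.732

t(9,4)=1.774 V=271.732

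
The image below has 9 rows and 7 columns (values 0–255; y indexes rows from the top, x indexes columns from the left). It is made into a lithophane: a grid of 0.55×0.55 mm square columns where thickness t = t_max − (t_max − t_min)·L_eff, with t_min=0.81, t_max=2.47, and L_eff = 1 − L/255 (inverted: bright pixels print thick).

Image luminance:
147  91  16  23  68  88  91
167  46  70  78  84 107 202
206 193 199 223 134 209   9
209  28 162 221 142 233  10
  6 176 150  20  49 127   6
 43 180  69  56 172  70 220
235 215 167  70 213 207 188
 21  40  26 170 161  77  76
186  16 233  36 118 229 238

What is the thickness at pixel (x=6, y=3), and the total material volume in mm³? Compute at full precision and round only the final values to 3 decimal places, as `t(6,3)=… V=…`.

t(6,3)=0.875 V=30.643

span = t_max - t_min = 2.47 - 0.81 = 1.660
L(6,3) = 10, L_eff = 1 - 10/255 = 0.960784 (inverted)
t(6,3) = 2.47 - 1.660·0.960784 = 0.875
Σt over all 9·7 pixels = 861039/8500 ≈ 101.2987059
V = pitch²·Σt = 0.55²·861039/8500 = 30.643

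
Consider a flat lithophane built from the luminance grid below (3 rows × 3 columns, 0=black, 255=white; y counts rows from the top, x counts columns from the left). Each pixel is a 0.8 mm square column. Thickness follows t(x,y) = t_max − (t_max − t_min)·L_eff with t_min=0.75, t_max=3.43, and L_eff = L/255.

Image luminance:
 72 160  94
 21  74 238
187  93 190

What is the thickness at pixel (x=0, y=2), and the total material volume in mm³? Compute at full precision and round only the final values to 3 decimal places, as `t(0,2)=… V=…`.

span = t_max - t_min = 3.43 - 0.75 = 2.680
L(0,2) = 187, L_eff = 187/255 = 0.733333
t(0,2) = 3.43 - 2.680·0.733333 = 1.465
Σt over all 3·3 pixels = 484613/25500 ≈ 19.0044314
V = pitch²·Σt = 0.8²·484613/25500 = 12.163

t(0,2)=1.465 V=12.163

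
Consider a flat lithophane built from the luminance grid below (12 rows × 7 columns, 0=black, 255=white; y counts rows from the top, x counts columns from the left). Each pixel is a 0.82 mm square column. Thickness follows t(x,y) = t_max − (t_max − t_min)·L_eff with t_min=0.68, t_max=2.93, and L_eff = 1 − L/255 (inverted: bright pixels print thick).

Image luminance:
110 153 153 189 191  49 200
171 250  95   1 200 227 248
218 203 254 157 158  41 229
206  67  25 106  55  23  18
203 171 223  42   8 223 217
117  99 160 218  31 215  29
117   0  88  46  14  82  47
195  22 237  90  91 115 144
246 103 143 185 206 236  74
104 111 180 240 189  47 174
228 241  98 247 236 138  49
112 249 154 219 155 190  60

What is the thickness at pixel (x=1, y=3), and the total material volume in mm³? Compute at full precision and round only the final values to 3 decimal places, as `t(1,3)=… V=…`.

span = t_max - t_min = 2.93 - 0.68 = 2.250
L(1,3) = 67, L_eff = 1 - 67/255 = 0.737255 (inverted)
t(1,3) = 2.93 - 2.250·0.737255 = 1.271
Σt over all 12·7 pixels = 274929/1700 ≈ 161.7229412
V = pitch²·Σt = 0.82²·274929/1700 = 108.743

t(1,3)=1.271 V=108.743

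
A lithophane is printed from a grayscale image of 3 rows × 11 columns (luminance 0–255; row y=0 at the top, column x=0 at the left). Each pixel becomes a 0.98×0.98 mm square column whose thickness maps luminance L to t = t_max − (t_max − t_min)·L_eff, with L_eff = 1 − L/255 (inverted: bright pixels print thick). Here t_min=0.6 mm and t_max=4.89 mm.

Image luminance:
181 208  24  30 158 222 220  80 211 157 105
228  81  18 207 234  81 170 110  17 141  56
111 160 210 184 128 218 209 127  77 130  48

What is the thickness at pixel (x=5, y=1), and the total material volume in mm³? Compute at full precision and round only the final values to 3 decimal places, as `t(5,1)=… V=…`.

t(5,1)=1.963 V=92.386

span = t_max - t_min = 4.89 - 0.6 = 4.290
L(5,1) = 81, L_eff = 1 - 81/255 = 0.682353 (inverted)
t(5,1) = 4.89 - 4.290·0.682353 = 1.963
Σt over all 3·11 pixels = 817663/8500 ≈ 96.1956471
V = pitch²·Σt = 0.98²·817663/8500 = 92.386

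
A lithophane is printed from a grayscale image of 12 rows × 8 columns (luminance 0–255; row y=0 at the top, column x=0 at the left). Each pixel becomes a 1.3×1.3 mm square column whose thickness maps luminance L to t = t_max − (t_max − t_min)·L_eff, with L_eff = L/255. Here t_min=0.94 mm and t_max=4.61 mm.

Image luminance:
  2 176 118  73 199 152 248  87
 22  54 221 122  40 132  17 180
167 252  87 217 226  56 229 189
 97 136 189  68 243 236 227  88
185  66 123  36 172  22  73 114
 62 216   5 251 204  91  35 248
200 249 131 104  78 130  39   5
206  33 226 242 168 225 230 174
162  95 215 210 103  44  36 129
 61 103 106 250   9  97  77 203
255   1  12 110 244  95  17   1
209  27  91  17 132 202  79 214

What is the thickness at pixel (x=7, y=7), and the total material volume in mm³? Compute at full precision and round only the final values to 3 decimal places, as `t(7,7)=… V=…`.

span = t_max - t_min = 4.61 - 0.94 = 3.670
L(7,7) = 174, L_eff = 174/255 = 0.682353
t(7,7) = 4.61 - 3.670·0.682353 = 2.106
Σt over all 12·8 pixels = 6698147/25500 ≈ 262.6724314
V = pitch²·Σt = 1.3²·6698147/25500 = 443.916

t(7,7)=2.106 V=443.916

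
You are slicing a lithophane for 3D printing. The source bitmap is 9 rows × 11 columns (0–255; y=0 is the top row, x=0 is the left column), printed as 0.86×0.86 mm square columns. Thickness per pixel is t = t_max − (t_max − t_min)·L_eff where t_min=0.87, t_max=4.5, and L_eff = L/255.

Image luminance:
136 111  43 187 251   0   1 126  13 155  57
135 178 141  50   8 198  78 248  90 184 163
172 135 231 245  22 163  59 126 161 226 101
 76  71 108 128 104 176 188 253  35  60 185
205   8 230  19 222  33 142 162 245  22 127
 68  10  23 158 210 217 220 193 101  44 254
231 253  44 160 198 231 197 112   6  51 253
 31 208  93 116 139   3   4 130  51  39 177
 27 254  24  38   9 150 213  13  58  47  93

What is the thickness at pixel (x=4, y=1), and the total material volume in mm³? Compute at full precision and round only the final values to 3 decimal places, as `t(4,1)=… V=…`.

t(4,1)=4.386 V=201.635

span = t_max - t_min = 4.5 - 0.87 = 3.630
L(4,1) = 8, L_eff = 8/255 = 0.031373
t(4,1) = 4.5 - 3.630·0.031373 = 4.386
Σt over all 9·11 pixels = 1158663/4250 ≈ 272.6265882
V = pitch²·Σt = 0.86²·1158663/4250 = 201.635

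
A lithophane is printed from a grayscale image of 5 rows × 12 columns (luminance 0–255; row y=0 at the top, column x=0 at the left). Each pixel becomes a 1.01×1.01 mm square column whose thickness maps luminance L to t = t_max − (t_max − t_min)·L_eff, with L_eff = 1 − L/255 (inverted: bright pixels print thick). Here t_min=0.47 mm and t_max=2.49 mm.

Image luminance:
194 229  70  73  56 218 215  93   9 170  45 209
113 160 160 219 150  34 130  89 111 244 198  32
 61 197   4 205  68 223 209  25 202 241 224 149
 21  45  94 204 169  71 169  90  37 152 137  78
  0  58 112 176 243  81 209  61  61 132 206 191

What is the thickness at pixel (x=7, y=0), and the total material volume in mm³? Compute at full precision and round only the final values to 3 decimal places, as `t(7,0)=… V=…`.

t(7,0)=1.207 V=92.007

span = t_max - t_min = 2.49 - 0.47 = 2.020
L(7,0) = 93, L_eff = 1 - 93/255 = 0.635294 (inverted)
t(7,0) = 2.49 - 2.020·0.635294 = 1.207
Σt over all 5·12 pixels = 574988/6375 ≈ 90.1941961
V = pitch²·Σt = 1.01²·574988/6375 = 92.007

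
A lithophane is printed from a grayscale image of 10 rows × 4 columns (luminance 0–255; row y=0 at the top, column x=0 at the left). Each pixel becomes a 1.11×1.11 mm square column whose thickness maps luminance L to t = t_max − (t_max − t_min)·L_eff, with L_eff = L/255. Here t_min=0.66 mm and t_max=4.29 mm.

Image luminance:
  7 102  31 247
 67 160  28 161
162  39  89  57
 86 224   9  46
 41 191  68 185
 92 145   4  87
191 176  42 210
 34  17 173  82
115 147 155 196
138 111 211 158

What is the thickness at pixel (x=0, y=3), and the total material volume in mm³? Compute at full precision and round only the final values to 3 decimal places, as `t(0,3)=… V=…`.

span = t_max - t_min = 4.29 - 0.66 = 3.630
L(0,3) = 86, L_eff = 86/255 = 0.337255
t(0,3) = 4.29 - 3.630·0.337255 = 3.066
Σt over all 10·4 pixels = 229009/2125 ≈ 107.7689412
V = pitch²·Σt = 1.11²·229009/2125 = 132.782

t(0,3)=3.066 V=132.782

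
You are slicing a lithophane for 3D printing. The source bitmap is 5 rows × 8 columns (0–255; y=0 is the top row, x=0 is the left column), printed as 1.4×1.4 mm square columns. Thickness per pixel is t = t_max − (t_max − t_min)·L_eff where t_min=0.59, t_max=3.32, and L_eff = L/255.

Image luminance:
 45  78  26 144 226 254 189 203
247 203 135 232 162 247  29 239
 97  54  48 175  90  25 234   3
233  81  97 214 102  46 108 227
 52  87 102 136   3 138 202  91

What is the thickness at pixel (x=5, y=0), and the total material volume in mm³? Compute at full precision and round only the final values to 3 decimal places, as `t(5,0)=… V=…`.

span = t_max - t_min = 3.32 - 0.59 = 2.730
L(5,0) = 254, L_eff = 254/255 = 0.996078
t(5,0) = 3.32 - 2.730·0.996078 = 0.601
Σt over all 5·8 pixels = 76.016
V = pitch²·Σt = 1.4²·76.016 = 148.991

t(5,0)=0.601 V=148.991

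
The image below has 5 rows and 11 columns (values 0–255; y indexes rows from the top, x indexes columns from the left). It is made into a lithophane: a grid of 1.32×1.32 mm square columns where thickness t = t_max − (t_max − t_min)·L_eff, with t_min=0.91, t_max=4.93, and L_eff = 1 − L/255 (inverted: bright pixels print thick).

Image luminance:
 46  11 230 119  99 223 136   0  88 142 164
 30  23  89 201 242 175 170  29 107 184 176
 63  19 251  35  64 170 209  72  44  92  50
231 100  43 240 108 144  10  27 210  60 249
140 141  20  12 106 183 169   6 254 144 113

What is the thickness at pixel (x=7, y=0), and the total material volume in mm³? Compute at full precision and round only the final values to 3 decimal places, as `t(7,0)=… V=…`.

t(7,0)=0.910 V=264.736

span = t_max - t_min = 4.93 - 0.91 = 4.020
L(7,0) = 0, L_eff = 1 - 0/255 = 1.000000 (inverted)
t(7,0) = 4.93 - 4.020·1.000000 = 0.910
Σt over all 5·11 pixels = 1291467/8500 ≈ 151.9372941
V = pitch²·Σt = 1.32²·1291467/8500 = 264.736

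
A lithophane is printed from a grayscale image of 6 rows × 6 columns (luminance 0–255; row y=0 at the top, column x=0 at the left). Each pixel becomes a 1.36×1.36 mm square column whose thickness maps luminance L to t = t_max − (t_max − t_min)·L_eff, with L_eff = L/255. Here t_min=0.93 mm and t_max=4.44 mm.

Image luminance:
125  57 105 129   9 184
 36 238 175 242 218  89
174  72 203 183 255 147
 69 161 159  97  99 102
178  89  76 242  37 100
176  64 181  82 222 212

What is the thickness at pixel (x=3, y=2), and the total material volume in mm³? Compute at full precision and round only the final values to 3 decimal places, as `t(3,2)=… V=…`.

t(3,2)=1.921 V=168.675

span = t_max - t_min = 4.44 - 0.93 = 3.510
L(3,2) = 183, L_eff = 183/255 = 0.717647
t(3,2) = 4.44 - 3.510·0.717647 = 1.921
Σt over all 6·6 pixels = 775161/8500 ≈ 91.1954118
V = pitch²·Σt = 1.36²·775161/8500 = 168.675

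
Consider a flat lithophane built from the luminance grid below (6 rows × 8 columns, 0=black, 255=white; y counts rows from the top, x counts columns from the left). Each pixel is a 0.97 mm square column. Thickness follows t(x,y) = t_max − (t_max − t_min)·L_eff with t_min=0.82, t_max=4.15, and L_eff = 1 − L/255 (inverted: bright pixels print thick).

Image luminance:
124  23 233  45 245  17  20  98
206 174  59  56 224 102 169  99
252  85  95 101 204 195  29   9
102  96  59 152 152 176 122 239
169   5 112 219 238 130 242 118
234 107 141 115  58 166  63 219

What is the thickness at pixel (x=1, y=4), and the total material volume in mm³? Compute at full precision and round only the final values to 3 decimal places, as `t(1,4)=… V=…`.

t(1,4)=0.885 V=114.418

span = t_max - t_min = 4.15 - 0.82 = 3.330
L(1,4) = 5, L_eff = 1 - 5/255 = 0.980392 (inverted)
t(1,4) = 4.15 - 3.330·0.980392 = 0.885
Σt over all 6·8 pixels = 516819/4250 ≈ 121.6044706
V = pitch²·Σt = 0.97²·516819/4250 = 114.418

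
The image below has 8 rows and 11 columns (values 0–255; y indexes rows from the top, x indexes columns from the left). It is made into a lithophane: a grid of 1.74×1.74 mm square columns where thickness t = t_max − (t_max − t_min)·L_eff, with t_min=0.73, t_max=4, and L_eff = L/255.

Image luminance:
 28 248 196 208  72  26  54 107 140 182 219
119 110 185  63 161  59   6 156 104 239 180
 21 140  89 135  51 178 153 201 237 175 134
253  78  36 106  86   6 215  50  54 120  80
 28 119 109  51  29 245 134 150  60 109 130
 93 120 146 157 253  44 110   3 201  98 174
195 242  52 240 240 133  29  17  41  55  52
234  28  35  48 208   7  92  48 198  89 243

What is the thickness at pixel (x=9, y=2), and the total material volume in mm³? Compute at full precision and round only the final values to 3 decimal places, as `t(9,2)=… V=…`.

span = t_max - t_min = 4 - 0.73 = 3.270
L(9,2) = 175, L_eff = 175/255 = 0.686275
t(9,2) = 4 - 3.270·0.686275 = 1.756
Σt over all 8·11 pixels = 1842159/8500 ≈ 216.7245882
V = pitch²·Σt = 1.74²·1842159/8500 = 656.155

t(9,2)=1.756 V=656.155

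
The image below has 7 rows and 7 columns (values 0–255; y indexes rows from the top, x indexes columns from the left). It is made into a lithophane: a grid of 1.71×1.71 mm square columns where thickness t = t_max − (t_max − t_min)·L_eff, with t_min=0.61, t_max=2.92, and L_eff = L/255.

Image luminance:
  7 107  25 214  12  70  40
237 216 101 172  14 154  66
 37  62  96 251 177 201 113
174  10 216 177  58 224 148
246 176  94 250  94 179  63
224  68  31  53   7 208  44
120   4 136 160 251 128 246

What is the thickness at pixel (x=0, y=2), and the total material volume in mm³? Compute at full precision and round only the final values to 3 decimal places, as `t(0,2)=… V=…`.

span = t_max - t_min = 2.92 - 0.61 = 2.310
L(0,2) = 37, L_eff = 37/255 = 0.145098
t(0,2) = 2.92 - 2.310·0.145098 = 2.585
Σt over all 7·7 pixels = 741783/8500 ≈ 87.2685882
V = pitch²·Σt = 1.71²·741783/8500 = 255.182

t(0,2)=2.585 V=255.182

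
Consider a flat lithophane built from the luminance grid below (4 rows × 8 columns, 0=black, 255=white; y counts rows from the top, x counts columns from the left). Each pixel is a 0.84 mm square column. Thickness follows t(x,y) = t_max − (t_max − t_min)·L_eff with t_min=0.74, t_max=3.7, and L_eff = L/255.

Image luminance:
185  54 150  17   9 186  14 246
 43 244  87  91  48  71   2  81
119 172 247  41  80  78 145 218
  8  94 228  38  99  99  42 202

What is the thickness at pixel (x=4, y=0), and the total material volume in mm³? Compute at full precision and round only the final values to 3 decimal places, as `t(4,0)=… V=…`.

t(4,0)=3.596 V=55.384

span = t_max - t_min = 3.7 - 0.74 = 2.960
L(4,0) = 9, L_eff = 9/255 = 0.035294
t(4,0) = 3.7 - 2.960·0.035294 = 3.596
Σt over all 4·8 pixels = 166796/2125 ≈ 78.4922353
V = pitch²·Σt = 0.84²·166796/2125 = 55.384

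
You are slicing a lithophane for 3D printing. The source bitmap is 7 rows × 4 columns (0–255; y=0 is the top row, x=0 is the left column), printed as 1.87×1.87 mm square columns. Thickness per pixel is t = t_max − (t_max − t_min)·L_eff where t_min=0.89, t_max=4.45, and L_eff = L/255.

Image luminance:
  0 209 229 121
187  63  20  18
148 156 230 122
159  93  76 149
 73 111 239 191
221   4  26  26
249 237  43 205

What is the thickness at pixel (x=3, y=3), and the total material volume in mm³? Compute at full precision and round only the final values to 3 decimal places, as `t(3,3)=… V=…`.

t(3,3)=2.370 V=259.720

span = t_max - t_min = 4.45 - 0.89 = 3.560
L(3,3) = 149, L_eff = 149/255 = 0.584314
t(3,3) = 4.45 - 3.560·0.584314 = 2.370
Σt over all 7·4 pixels = 94696/1275 ≈ 74.2713725
V = pitch²·Σt = 1.87²·94696/1275 = 259.720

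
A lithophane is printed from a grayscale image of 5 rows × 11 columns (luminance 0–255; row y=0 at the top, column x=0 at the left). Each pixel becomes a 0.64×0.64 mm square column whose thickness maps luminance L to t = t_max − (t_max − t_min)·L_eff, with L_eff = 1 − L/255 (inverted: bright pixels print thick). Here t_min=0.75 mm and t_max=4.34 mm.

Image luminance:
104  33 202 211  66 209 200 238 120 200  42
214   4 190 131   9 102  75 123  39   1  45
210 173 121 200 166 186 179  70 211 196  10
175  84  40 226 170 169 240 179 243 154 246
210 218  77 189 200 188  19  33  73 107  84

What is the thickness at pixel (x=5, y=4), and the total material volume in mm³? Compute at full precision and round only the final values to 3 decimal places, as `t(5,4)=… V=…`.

span = t_max - t_min = 4.34 - 0.75 = 3.590
L(5,4) = 188, L_eff = 1 - 188/255 = 0.262745 (inverted)
t(5,4) = 4.34 - 3.590·0.262745 = 3.397
Σt over all 5·11 pixels = 3781711/25500 ≈ 148.3023922
V = pitch²·Σt = 0.64²·3781711/25500 = 60.745

t(5,4)=3.397 V=60.745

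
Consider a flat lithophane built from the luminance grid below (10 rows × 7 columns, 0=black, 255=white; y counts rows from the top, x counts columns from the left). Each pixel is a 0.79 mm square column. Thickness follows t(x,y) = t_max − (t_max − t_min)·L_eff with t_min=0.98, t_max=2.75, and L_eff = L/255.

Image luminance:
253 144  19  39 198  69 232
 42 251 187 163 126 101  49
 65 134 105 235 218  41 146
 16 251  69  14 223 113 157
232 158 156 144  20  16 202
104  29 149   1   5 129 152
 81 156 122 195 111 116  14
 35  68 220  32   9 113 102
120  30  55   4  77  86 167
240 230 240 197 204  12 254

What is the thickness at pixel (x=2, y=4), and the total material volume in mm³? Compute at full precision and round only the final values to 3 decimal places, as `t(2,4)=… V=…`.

t(2,4)=1.667 V=83.547

span = t_max - t_min = 2.75 - 0.98 = 1.770
L(2,4) = 156, L_eff = 156/255 = 0.611765
t(2,4) = 2.75 - 1.770·0.611765 = 1.667
Σt over all 10·7 pixels = 1137877/8500 ≈ 133.8678824
V = pitch²·Σt = 0.79²·1137877/8500 = 83.547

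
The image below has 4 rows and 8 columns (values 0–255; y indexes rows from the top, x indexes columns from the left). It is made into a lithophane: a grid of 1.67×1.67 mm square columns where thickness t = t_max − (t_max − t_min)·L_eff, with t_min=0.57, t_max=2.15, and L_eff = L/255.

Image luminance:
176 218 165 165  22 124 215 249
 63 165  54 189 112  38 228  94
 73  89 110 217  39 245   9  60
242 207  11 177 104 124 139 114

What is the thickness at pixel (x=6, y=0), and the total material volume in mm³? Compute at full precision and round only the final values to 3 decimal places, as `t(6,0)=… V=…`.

t(6,0)=0.818 V=118.660

span = t_max - t_min = 2.15 - 0.57 = 1.580
L(6,0) = 215, L_eff = 215/255 = 0.843137
t(6,0) = 2.15 - 1.580·0.843137 = 0.818
Σt over all 4·8 pixels = 542477/12750 ≈ 42.5472157
V = pitch²·Σt = 1.67²·542477/12750 = 118.660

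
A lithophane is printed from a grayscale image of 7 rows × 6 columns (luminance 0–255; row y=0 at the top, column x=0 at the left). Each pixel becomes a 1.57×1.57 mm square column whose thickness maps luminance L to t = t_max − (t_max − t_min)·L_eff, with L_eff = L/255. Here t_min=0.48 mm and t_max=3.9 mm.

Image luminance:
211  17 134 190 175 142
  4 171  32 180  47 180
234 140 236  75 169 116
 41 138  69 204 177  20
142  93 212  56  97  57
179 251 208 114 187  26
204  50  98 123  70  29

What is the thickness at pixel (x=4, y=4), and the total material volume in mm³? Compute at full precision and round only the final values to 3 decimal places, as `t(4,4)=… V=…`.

t(4,4)=2.599 V=228.606

span = t_max - t_min = 3.9 - 0.48 = 3.420
L(4,4) = 97, L_eff = 97/255 = 0.380392
t(4,4) = 3.9 - 3.420·0.380392 = 2.599
Σt over all 7·6 pixels = 197082/2125 ≈ 92.7444706
V = pitch²·Σt = 1.57²·197082/2125 = 228.606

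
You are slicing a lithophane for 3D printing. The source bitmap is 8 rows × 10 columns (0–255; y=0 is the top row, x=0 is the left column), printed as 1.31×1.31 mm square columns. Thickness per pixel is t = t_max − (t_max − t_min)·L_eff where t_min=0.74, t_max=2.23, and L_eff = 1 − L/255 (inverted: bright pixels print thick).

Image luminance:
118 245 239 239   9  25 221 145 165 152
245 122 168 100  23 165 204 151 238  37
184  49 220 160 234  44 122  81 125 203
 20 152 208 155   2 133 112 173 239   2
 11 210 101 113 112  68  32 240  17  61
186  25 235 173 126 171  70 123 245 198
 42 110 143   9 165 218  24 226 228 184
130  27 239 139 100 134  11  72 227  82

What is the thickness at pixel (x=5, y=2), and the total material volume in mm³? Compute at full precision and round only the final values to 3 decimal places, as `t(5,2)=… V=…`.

t(5,2)=0.997 V=208.445

span = t_max - t_min = 2.23 - 0.74 = 1.490
L(5,2) = 44, L_eff = 1 - 44/255 = 0.827451 (inverted)
t(5,2) = 2.23 - 1.490·0.827451 = 0.997
Σt over all 8·10 pixels = 258112/2125 ≈ 121.4644706
V = pitch²·Σt = 1.31²·258112/2125 = 208.445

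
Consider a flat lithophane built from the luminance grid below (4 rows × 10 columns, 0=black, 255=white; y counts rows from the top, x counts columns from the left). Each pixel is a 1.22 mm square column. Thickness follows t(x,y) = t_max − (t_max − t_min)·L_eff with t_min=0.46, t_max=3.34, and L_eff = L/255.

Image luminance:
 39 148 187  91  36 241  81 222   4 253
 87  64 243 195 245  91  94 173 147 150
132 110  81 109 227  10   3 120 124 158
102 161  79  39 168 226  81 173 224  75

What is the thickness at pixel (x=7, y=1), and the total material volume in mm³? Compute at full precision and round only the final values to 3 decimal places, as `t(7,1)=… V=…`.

t(7,1)=1.386 V=111.555

span = t_max - t_min = 3.34 - 0.46 = 2.880
L(7,1) = 173, L_eff = 173/255 = 0.678431
t(7,1) = 3.34 - 2.880·0.678431 = 1.386
Σt over all 4·10 pixels = 159268/2125 ≈ 74.9496471
V = pitch²·Σt = 1.22²·159268/2125 = 111.555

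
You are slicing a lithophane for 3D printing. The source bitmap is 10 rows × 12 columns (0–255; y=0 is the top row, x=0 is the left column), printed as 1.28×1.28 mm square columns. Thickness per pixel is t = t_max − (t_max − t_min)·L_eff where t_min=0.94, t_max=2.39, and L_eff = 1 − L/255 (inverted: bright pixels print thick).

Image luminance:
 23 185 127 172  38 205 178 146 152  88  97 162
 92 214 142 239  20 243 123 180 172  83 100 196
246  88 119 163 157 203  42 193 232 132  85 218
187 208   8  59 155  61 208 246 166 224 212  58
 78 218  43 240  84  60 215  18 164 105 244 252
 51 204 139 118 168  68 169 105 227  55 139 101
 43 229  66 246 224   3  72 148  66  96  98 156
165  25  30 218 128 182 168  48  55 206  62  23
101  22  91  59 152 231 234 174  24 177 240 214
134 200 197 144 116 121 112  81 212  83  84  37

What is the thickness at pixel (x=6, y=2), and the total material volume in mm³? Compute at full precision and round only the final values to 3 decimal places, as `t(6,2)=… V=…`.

t(6,2)=1.179 V=336.753

span = t_max - t_min = 2.39 - 0.94 = 1.450
L(6,2) = 42, L_eff = 1 - 42/255 = 0.835294 (inverted)
t(6,2) = 2.39 - 1.450·0.835294 = 1.179
Σt over all 10·12 pixels = 1048241/5100 ≈ 205.5374510
V = pitch²·Σt = 1.28²·1048241/5100 = 336.753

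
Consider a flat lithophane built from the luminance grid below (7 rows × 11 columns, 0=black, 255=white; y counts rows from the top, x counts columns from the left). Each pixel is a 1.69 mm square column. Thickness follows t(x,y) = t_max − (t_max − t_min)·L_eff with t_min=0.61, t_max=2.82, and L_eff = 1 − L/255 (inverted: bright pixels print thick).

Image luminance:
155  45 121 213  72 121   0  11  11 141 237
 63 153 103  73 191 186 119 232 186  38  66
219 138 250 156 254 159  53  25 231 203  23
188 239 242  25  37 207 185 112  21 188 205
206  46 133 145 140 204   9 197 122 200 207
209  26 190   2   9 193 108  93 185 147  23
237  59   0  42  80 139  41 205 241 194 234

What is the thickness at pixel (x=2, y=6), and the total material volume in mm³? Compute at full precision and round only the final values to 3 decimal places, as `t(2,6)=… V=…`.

t(2,6)=0.610 V=385.714

span = t_max - t_min = 2.82 - 0.61 = 2.210
L(2,6) = 0, L_eff = 1 - 0/255 = 1.000000 (inverted)
t(2,6) = 2.82 - 2.210·1.000000 = 0.610
Σt over all 7·11 pixels = 101287/750 ≈ 135.0493333
V = pitch²·Σt = 1.69²·101287/750 = 385.714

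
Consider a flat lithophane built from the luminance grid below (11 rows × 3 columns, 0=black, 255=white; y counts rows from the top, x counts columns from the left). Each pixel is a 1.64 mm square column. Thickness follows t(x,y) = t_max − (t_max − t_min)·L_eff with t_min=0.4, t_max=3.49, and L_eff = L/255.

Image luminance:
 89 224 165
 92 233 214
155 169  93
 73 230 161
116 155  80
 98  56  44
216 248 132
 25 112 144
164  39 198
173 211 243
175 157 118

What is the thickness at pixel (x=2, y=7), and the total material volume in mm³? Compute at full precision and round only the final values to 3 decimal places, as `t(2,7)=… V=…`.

span = t_max - t_min = 3.49 - 0.4 = 3.090
L(2,7) = 144, L_eff = 144/255 = 0.564706
t(2,7) = 3.49 - 3.090·0.564706 = 1.745
Σt over all 11·3 pixels = 484339/8500 ≈ 56.9810588
V = pitch²·Σt = 1.64²·484339/8500 = 153.256

t(2,7)=1.745 V=153.256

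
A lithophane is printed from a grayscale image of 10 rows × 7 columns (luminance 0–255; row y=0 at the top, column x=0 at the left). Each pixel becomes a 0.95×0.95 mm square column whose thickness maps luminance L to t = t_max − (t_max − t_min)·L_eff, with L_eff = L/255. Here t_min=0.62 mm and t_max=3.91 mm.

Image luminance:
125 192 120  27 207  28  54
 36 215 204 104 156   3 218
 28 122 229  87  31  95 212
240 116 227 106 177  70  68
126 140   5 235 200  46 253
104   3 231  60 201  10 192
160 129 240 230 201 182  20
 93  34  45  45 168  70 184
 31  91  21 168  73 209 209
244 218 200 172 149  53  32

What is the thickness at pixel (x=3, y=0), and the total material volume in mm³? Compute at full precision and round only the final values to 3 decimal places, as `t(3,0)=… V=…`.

span = t_max - t_min = 3.91 - 0.62 = 3.290
L(3,0) = 27, L_eff = 27/255 = 0.105882
t(3,0) = 3.91 - 3.290·0.105882 = 3.562
Σt over all 10·7 pixels = 1006726/6375 ≈ 157.9178039
V = pitch²·Σt = 0.95²·1006726/6375 = 142.521

t(3,0)=3.562 V=142.521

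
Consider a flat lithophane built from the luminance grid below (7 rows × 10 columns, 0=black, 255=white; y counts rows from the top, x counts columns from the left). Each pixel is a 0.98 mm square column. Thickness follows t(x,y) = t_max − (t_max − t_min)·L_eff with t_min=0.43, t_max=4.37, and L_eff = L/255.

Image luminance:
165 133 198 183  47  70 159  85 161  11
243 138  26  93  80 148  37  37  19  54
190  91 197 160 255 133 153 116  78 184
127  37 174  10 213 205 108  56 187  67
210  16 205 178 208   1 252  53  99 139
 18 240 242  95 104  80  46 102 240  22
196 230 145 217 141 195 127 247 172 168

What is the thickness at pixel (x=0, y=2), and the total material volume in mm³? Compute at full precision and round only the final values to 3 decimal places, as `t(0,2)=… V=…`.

t(0,2)=1.434 V=157.029

span = t_max - t_min = 4.37 - 0.43 = 3.940
L(0,2) = 190, L_eff = 190/255 = 0.745098
t(0,2) = 4.37 - 3.940·0.745098 = 1.434
Σt over all 7·10 pixels = 694891/4250 ≈ 163.5037647
V = pitch²·Σt = 0.98²·694891/4250 = 157.029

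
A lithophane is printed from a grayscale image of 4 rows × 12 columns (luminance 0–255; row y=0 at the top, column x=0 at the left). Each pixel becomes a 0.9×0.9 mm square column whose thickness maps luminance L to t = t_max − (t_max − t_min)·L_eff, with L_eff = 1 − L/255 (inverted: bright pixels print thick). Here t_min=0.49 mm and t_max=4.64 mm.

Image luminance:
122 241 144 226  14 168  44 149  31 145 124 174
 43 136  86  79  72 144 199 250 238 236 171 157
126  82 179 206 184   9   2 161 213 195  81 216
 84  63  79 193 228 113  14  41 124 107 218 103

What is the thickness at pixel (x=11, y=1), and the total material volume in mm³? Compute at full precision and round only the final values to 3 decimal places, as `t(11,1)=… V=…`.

t(11,1)=3.045 V=103.603

span = t_max - t_min = 4.64 - 0.49 = 4.150
L(11,1) = 157, L_eff = 1 - 157/255 = 0.384314 (inverted)
t(11,1) = 4.64 - 4.150·0.384314 = 3.045
Σt over all 4·12 pixels = 108719/850 ≈ 127.9047059
V = pitch²·Σt = 0.9²·108719/850 = 103.603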